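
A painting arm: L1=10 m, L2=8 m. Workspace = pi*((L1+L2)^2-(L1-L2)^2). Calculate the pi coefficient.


Given: L1 = 10, L2 = 8
(L1+L2)^2 = (18)^2 = 324
(L1-L2)^2 = (2)^2 = 4
Difference = 324 - 4 = 320
This equals 4*L1*L2 = 4*10*8 = 320
Workspace area = 320*pi

320


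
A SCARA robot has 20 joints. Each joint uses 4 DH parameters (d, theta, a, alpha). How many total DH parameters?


Given: 20 joints, 4 DH parameters per joint (d, theta, a, alpha)
Total DH parameters = number_of_joints * 4
Total = 20 * 4
Total = 80

80


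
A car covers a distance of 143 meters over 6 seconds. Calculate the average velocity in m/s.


Given: distance d = 143 m, time t = 6 s
Using v = d / t
v = 143 / 6
v = 143/6 m/s

143/6 m/s


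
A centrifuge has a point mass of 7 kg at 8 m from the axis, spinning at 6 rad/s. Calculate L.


Given: m = 7 kg, r = 8 m, omega = 6 rad/s
For a point mass: I = m*r^2
I = 7*8^2 = 7*64 = 448
L = I*omega = 448*6
L = 2688 kg*m^2/s

2688 kg*m^2/s


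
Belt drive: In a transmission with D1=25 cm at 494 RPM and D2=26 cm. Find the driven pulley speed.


Given: D1 = 25 cm, w1 = 494 RPM, D2 = 26 cm
Using D1*w1 = D2*w2
w2 = D1*w1 / D2
w2 = 25*494 / 26
w2 = 12350 / 26
w2 = 475 RPM

475 RPM


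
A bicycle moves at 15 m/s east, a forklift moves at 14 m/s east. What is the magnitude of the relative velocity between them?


Given: v_A = 15 m/s east, v_B = 14 m/s east
Both move in the same direction; relative speed = |v_A - v_B|
|15 - 14| = |1|
= 1 m/s

1 m/s


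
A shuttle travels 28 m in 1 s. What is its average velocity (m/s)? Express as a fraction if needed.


Given: distance d = 28 m, time t = 1 s
Using v = d / t
v = 28 / 1
v = 28 m/s

28 m/s


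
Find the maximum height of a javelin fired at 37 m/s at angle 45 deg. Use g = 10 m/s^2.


Given: v0 = 37 m/s, theta = 45 deg, g = 10 m/s^2
sin^2(45) = 1/2
Using H = v0^2 * sin^2(theta) / (2*g)
H = 37^2 * 1/2 / (2*10)
H = 1369 * 1/2 / 20
H = 1369/2 / 20
H = 1369/40 m

1369/40 m


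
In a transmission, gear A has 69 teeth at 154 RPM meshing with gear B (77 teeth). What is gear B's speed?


Given: N1 = 69 teeth, w1 = 154 RPM, N2 = 77 teeth
Using N1*w1 = N2*w2
w2 = N1*w1 / N2
w2 = 69*154 / 77
w2 = 10626 / 77
w2 = 138 RPM

138 RPM


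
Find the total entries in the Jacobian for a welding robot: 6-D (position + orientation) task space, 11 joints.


Given: task space dimension = 6, joints = 11
Jacobian is a 6 x 11 matrix
Total entries = rows * columns
Total = 6 * 11
Total = 66

66


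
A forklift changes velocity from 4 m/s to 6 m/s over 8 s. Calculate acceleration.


Given: initial velocity v0 = 4 m/s, final velocity v = 6 m/s, time t = 8 s
Using a = (v - v0) / t
a = (6 - 4) / 8
a = 2 / 8
a = 1/4 m/s^2

1/4 m/s^2


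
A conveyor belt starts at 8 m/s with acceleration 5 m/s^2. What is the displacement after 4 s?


Given: v0 = 8 m/s, a = 5 m/s^2, t = 4 s
Using s = v0*t + (1/2)*a*t^2
s = 8*4 + (1/2)*5*4^2
s = 32 + (1/2)*80
s = 32 + 40
s = 72

72 m


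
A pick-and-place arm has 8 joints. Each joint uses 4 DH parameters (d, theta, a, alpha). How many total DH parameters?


Given: 8 joints, 4 DH parameters per joint (d, theta, a, alpha)
Total DH parameters = number_of_joints * 4
Total = 8 * 4
Total = 32

32


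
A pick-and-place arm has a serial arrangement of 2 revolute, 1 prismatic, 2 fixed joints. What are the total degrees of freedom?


Given: serial robot with 2 revolute, 1 prismatic, 2 fixed joints
DOF contribution per joint type: revolute=1, prismatic=1, spherical=3, fixed=0
DOF = 2*1 + 1*1 + 2*0
DOF = 3

3


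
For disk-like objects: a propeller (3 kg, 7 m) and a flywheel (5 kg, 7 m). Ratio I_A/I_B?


Given: M1=3 kg, R1=7 m, M2=5 kg, R2=7 m
For a disk: I = (1/2)*M*R^2, so I_A/I_B = (M1*R1^2)/(M2*R2^2)
M1*R1^2 = 3*49 = 147
M2*R2^2 = 5*49 = 245
I_A/I_B = 147/245 = 3/5

3/5


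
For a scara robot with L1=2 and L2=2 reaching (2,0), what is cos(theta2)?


Given: L1 = 2, L2 = 2, target (x, y) = (2, 0)
Using cos(theta2) = (x^2 + y^2 - L1^2 - L2^2) / (2*L1*L2)
x^2 + y^2 = 2^2 + 0 = 4
L1^2 + L2^2 = 4 + 4 = 8
Numerator = 4 - 8 = -4
Denominator = 2*2*2 = 8
cos(theta2) = -4/8 = -1/2

-1/2


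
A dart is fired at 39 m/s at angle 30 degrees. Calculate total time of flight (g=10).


Given: v0 = 39 m/s, theta = 30 deg, g = 10 m/s^2
sin(30) = 1/2
Using T = 2*v0*sin(theta) / g
T = 2*39*1/2 / 10
T = 39 / 10
T = 39/10 s

39/10 s


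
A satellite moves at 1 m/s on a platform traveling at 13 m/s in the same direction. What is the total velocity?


Given: object velocity = 1 m/s, platform velocity = 13 m/s (same direction)
Using classical velocity addition: v_total = v_object + v_platform
v_total = 1 + 13
v_total = 14 m/s

14 m/s


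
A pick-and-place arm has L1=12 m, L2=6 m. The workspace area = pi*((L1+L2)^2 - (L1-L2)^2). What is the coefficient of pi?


Given: L1 = 12, L2 = 6
(L1+L2)^2 = (18)^2 = 324
(L1-L2)^2 = (6)^2 = 36
Difference = 324 - 36 = 288
This equals 4*L1*L2 = 4*12*6 = 288
Workspace area = 288*pi

288


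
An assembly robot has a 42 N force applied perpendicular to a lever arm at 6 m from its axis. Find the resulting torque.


Given: F = 42 N, r = 6 m, angle = 90 deg (perpendicular)
Using tau = F * r * sin(90)
sin(90) = 1
tau = 42 * 6 * 1
tau = 252 Nm

252 Nm


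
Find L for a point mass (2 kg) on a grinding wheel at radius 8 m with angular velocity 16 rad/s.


Given: m = 2 kg, r = 8 m, omega = 16 rad/s
For a point mass: I = m*r^2
I = 2*8^2 = 2*64 = 128
L = I*omega = 128*16
L = 2048 kg*m^2/s

2048 kg*m^2/s


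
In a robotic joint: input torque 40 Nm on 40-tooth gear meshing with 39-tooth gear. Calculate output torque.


Given: N1 = 40, N2 = 39, T1 = 40 Nm
Using T2/T1 = N2/N1
T2 = T1 * N2 / N1
T2 = 40 * 39 / 40
T2 = 1560 / 40
T2 = 39 Nm

39 Nm


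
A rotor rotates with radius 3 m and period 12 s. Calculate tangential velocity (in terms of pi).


Given: radius r = 3 m, period T = 12 s
Using v = 2*pi*r / T
v = 2*pi*3 / 12
v = 6*pi / 12
v = 1/2*pi m/s

1/2*pi m/s


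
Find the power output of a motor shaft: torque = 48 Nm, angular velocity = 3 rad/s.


Given: tau = 48 Nm, omega = 3 rad/s
Using P = tau * omega
P = 48 * 3
P = 144 W

144 W


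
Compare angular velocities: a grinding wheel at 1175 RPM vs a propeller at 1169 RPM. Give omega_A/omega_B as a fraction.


Given: RPM_A = 1175, RPM_B = 1169
omega = 2*pi*RPM/60, so omega_A/omega_B = RPM_A / RPM_B
omega_A/omega_B = 1175 / 1169
omega_A/omega_B = 1175/1169

1175/1169


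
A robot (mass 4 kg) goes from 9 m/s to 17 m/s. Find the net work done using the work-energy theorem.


Given: m = 4 kg, v0 = 9 m/s, v = 17 m/s
Using W = (1/2)*m*(v^2 - v0^2)
v^2 = 17^2 = 289
v0^2 = 9^2 = 81
v^2 - v0^2 = 289 - 81 = 208
W = (1/2)*4*208 = 416 J

416 J


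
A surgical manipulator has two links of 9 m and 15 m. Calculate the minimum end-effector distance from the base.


Given: L1 = 9 m, L2 = 15 m
For a 2-link planar arm, min reach = |L1 - L2| (second link folded back)
Min reach = |9 - 15|
Min reach = 6 m

6 m


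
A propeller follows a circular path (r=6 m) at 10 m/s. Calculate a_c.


Given: v = 10 m/s, r = 6 m
Using a_c = v^2 / r
a_c = 10^2 / 6
a_c = 100 / 6
a_c = 50/3 m/s^2

50/3 m/s^2


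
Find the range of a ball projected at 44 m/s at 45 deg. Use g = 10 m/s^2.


Given: v0 = 44 m/s, theta = 45 deg, g = 10 m/s^2
sin(2*45) = sin(90) = 1
Using R = v0^2 * sin(2*theta) / g
R = 44^2 * 1 / 10
R = 1936 / 10
R = 968/5 m

968/5 m


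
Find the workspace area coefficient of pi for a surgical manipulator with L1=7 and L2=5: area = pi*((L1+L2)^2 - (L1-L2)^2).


Given: L1 = 7, L2 = 5
(L1+L2)^2 = (12)^2 = 144
(L1-L2)^2 = (2)^2 = 4
Difference = 144 - 4 = 140
This equals 4*L1*L2 = 4*7*5 = 140
Workspace area = 140*pi

140


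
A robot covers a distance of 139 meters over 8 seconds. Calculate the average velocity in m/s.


Given: distance d = 139 m, time t = 8 s
Using v = d / t
v = 139 / 8
v = 139/8 m/s

139/8 m/s


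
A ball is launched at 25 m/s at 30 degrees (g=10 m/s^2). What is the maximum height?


Given: v0 = 25 m/s, theta = 30 deg, g = 10 m/s^2
sin^2(30) = 1/4
Using H = v0^2 * sin^2(theta) / (2*g)
H = 25^2 * 1/4 / (2*10)
H = 625 * 1/4 / 20
H = 625/4 / 20
H = 125/16 m

125/16 m


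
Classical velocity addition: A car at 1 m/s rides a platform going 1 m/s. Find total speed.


Given: object velocity = 1 m/s, platform velocity = 1 m/s (same direction)
Using classical velocity addition: v_total = v_object + v_platform
v_total = 1 + 1
v_total = 2 m/s

2 m/s


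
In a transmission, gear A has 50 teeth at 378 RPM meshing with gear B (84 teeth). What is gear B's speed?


Given: N1 = 50 teeth, w1 = 378 RPM, N2 = 84 teeth
Using N1*w1 = N2*w2
w2 = N1*w1 / N2
w2 = 50*378 / 84
w2 = 18900 / 84
w2 = 225 RPM

225 RPM


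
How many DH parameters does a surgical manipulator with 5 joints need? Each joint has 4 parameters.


Given: 5 joints, 4 DH parameters per joint (d, theta, a, alpha)
Total DH parameters = number_of_joints * 4
Total = 5 * 4
Total = 20

20


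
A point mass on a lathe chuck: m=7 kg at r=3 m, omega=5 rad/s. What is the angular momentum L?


Given: m = 7 kg, r = 3 m, omega = 5 rad/s
For a point mass: I = m*r^2
I = 7*3^2 = 7*9 = 63
L = I*omega = 63*5
L = 315 kg*m^2/s

315 kg*m^2/s


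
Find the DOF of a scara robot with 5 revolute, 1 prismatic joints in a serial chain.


Given: serial robot with 5 revolute, 1 prismatic joints
DOF contribution per joint type: revolute=1, prismatic=1, spherical=3, fixed=0
DOF = 5*1 + 1*1
DOF = 6

6


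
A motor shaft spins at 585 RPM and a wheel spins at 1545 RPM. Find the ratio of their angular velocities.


Given: RPM_A = 585, RPM_B = 1545
omega = 2*pi*RPM/60, so omega_A/omega_B = RPM_A / RPM_B
omega_A/omega_B = 585 / 1545
omega_A/omega_B = 39/103

39/103


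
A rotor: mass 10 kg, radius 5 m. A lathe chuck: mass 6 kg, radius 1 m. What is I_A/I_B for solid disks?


Given: M1=10 kg, R1=5 m, M2=6 kg, R2=1 m
For a disk: I = (1/2)*M*R^2, so I_A/I_B = (M1*R1^2)/(M2*R2^2)
M1*R1^2 = 10*25 = 250
M2*R2^2 = 6*1 = 6
I_A/I_B = 250/6 = 125/3

125/3


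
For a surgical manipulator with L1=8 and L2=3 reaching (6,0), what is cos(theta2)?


Given: L1 = 8, L2 = 3, target (x, y) = (6, 0)
Using cos(theta2) = (x^2 + y^2 - L1^2 - L2^2) / (2*L1*L2)
x^2 + y^2 = 6^2 + 0 = 36
L1^2 + L2^2 = 64 + 9 = 73
Numerator = 36 - 73 = -37
Denominator = 2*8*3 = 48
cos(theta2) = -37/48 = -37/48

-37/48


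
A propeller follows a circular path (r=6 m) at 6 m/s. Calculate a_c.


Given: v = 6 m/s, r = 6 m
Using a_c = v^2 / r
a_c = 6^2 / 6
a_c = 36 / 6
a_c = 6 m/s^2

6 m/s^2


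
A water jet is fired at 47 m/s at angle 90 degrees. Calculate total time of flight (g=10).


Given: v0 = 47 m/s, theta = 90 deg, g = 10 m/s^2
sin(90) = 1
Using T = 2*v0*sin(theta) / g
T = 2*47*1 / 10
T = 94 / 10
T = 47/5 s

47/5 s


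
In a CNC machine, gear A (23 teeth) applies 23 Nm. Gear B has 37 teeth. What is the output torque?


Given: N1 = 23, N2 = 37, T1 = 23 Nm
Using T2/T1 = N2/N1
T2 = T1 * N2 / N1
T2 = 23 * 37 / 23
T2 = 851 / 23
T2 = 37 Nm

37 Nm


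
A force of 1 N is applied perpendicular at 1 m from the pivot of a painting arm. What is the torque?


Given: F = 1 N, r = 1 m, angle = 90 deg (perpendicular)
Using tau = F * r * sin(90)
sin(90) = 1
tau = 1 * 1 * 1
tau = 1 Nm

1 Nm


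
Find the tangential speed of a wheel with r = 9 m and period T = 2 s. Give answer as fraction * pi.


Given: radius r = 9 m, period T = 2 s
Using v = 2*pi*r / T
v = 2*pi*9 / 2
v = 18*pi / 2
v = 9*pi m/s

9*pi m/s


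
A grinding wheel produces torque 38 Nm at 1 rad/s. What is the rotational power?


Given: tau = 38 Nm, omega = 1 rad/s
Using P = tau * omega
P = 38 * 1
P = 38 W

38 W


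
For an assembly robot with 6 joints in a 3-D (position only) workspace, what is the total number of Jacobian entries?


Given: task space dimension = 3, joints = 6
Jacobian is a 3 x 6 matrix
Total entries = rows * columns
Total = 3 * 6
Total = 18

18


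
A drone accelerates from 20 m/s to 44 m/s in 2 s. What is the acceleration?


Given: initial velocity v0 = 20 m/s, final velocity v = 44 m/s, time t = 2 s
Using a = (v - v0) / t
a = (44 - 20) / 2
a = 24 / 2
a = 12 m/s^2

12 m/s^2


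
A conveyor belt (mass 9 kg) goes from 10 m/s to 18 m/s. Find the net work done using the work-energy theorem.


Given: m = 9 kg, v0 = 10 m/s, v = 18 m/s
Using W = (1/2)*m*(v^2 - v0^2)
v^2 = 18^2 = 324
v0^2 = 10^2 = 100
v^2 - v0^2 = 324 - 100 = 224
W = (1/2)*9*224 = 1008 J

1008 J


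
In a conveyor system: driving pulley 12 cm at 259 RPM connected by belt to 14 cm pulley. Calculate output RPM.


Given: D1 = 12 cm, w1 = 259 RPM, D2 = 14 cm
Using D1*w1 = D2*w2
w2 = D1*w1 / D2
w2 = 12*259 / 14
w2 = 3108 / 14
w2 = 222 RPM

222 RPM


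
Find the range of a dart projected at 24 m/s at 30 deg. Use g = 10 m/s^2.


Given: v0 = 24 m/s, theta = 30 deg, g = 10 m/s^2
sin(2*30) = sin(60) = sqrt(3)/2
Using R = v0^2 * sin(2*theta) / g
R = 24^2 * (sqrt(3)/2) / 10
R = 576 * sqrt(3) / 20
R = 144/5*sqrt(3) m

144/5*sqrt(3) m


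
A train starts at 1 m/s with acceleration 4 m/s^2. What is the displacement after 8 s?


Given: v0 = 1 m/s, a = 4 m/s^2, t = 8 s
Using s = v0*t + (1/2)*a*t^2
s = 1*8 + (1/2)*4*8^2
s = 8 + (1/2)*256
s = 8 + 128
s = 136

136 m


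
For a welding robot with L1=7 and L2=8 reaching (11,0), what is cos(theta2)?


Given: L1 = 7, L2 = 8, target (x, y) = (11, 0)
Using cos(theta2) = (x^2 + y^2 - L1^2 - L2^2) / (2*L1*L2)
x^2 + y^2 = 11^2 + 0 = 121
L1^2 + L2^2 = 49 + 64 = 113
Numerator = 121 - 113 = 8
Denominator = 2*7*8 = 112
cos(theta2) = 8/112 = 1/14

1/14


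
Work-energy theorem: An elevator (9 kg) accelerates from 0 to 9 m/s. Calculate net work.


Given: m = 9 kg, v0 = 0 m/s, v = 9 m/s
Using W = (1/2)*m*(v^2 - v0^2)
v^2 = 9^2 = 81
v0^2 = 0^2 = 0
v^2 - v0^2 = 81 - 0 = 81
W = (1/2)*9*81 = 729/2 J

729/2 J


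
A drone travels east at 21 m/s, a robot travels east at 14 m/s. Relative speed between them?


Given: v_A = 21 m/s east, v_B = 14 m/s east
Both move in the same direction; relative speed = |v_A - v_B|
|21 - 14| = |7|
= 7 m/s

7 m/s


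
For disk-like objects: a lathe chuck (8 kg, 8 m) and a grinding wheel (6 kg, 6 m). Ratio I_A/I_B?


Given: M1=8 kg, R1=8 m, M2=6 kg, R2=6 m
For a disk: I = (1/2)*M*R^2, so I_A/I_B = (M1*R1^2)/(M2*R2^2)
M1*R1^2 = 8*64 = 512
M2*R2^2 = 6*36 = 216
I_A/I_B = 512/216 = 64/27

64/27


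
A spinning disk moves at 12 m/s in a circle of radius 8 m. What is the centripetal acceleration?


Given: v = 12 m/s, r = 8 m
Using a_c = v^2 / r
a_c = 12^2 / 8
a_c = 144 / 8
a_c = 18 m/s^2

18 m/s^2


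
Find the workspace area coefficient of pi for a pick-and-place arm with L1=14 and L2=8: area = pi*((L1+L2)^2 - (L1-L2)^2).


Given: L1 = 14, L2 = 8
(L1+L2)^2 = (22)^2 = 484
(L1-L2)^2 = (6)^2 = 36
Difference = 484 - 36 = 448
This equals 4*L1*L2 = 4*14*8 = 448
Workspace area = 448*pi

448


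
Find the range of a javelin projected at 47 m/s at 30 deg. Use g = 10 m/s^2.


Given: v0 = 47 m/s, theta = 30 deg, g = 10 m/s^2
sin(2*30) = sin(60) = sqrt(3)/2
Using R = v0^2 * sin(2*theta) / g
R = 47^2 * (sqrt(3)/2) / 10
R = 2209 * sqrt(3) / 20
R = 2209/20*sqrt(3) m

2209/20*sqrt(3) m


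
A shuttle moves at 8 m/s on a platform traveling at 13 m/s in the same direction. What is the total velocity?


Given: object velocity = 8 m/s, platform velocity = 13 m/s (same direction)
Using classical velocity addition: v_total = v_object + v_platform
v_total = 8 + 13
v_total = 21 m/s

21 m/s


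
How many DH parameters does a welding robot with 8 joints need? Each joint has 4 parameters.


Given: 8 joints, 4 DH parameters per joint (d, theta, a, alpha)
Total DH parameters = number_of_joints * 4
Total = 8 * 4
Total = 32

32


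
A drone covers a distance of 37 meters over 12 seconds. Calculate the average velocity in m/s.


Given: distance d = 37 m, time t = 12 s
Using v = d / t
v = 37 / 12
v = 37/12 m/s

37/12 m/s


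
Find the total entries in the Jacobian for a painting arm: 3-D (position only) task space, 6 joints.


Given: task space dimension = 3, joints = 6
Jacobian is a 3 x 6 matrix
Total entries = rows * columns
Total = 3 * 6
Total = 18

18


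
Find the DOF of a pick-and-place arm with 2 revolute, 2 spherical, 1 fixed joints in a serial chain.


Given: serial robot with 2 revolute, 2 spherical, 1 fixed joints
DOF contribution per joint type: revolute=1, prismatic=1, spherical=3, fixed=0
DOF = 2*1 + 2*3 + 1*0
DOF = 8

8


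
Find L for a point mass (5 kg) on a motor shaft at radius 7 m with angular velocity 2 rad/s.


Given: m = 5 kg, r = 7 m, omega = 2 rad/s
For a point mass: I = m*r^2
I = 5*7^2 = 5*49 = 245
L = I*omega = 245*2
L = 490 kg*m^2/s

490 kg*m^2/s


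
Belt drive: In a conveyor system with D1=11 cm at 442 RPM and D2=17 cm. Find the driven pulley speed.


Given: D1 = 11 cm, w1 = 442 RPM, D2 = 17 cm
Using D1*w1 = D2*w2
w2 = D1*w1 / D2
w2 = 11*442 / 17
w2 = 4862 / 17
w2 = 286 RPM

286 RPM


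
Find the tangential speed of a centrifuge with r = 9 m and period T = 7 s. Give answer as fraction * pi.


Given: radius r = 9 m, period T = 7 s
Using v = 2*pi*r / T
v = 2*pi*9 / 7
v = 18*pi / 7
v = 18/7*pi m/s

18/7*pi m/s


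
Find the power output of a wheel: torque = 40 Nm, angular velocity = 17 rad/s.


Given: tau = 40 Nm, omega = 17 rad/s
Using P = tau * omega
P = 40 * 17
P = 680 W

680 W


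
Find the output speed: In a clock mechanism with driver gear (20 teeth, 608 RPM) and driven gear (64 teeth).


Given: N1 = 20 teeth, w1 = 608 RPM, N2 = 64 teeth
Using N1*w1 = N2*w2
w2 = N1*w1 / N2
w2 = 20*608 / 64
w2 = 12160 / 64
w2 = 190 RPM

190 RPM


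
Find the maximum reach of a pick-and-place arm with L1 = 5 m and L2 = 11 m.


Given: L1 = 5 m, L2 = 11 m
For a 2-link planar arm, max reach = L1 + L2 (fully extended)
Max reach = 5 + 11
Max reach = 16 m

16 m


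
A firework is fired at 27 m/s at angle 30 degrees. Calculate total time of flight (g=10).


Given: v0 = 27 m/s, theta = 30 deg, g = 10 m/s^2
sin(30) = 1/2
Using T = 2*v0*sin(theta) / g
T = 2*27*1/2 / 10
T = 27 / 10
T = 27/10 s

27/10 s


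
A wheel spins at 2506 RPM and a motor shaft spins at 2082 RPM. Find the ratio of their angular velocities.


Given: RPM_A = 2506, RPM_B = 2082
omega = 2*pi*RPM/60, so omega_A/omega_B = RPM_A / RPM_B
omega_A/omega_B = 2506 / 2082
omega_A/omega_B = 1253/1041

1253/1041


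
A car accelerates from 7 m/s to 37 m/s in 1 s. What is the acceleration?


Given: initial velocity v0 = 7 m/s, final velocity v = 37 m/s, time t = 1 s
Using a = (v - v0) / t
a = (37 - 7) / 1
a = 30 / 1
a = 30 m/s^2

30 m/s^2


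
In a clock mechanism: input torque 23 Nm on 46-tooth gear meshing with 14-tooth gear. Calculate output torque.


Given: N1 = 46, N2 = 14, T1 = 23 Nm
Using T2/T1 = N2/N1
T2 = T1 * N2 / N1
T2 = 23 * 14 / 46
T2 = 322 / 46
T2 = 7 Nm

7 Nm


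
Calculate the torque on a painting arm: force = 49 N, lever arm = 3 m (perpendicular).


Given: F = 49 N, r = 3 m, angle = 90 deg (perpendicular)
Using tau = F * r * sin(90)
sin(90) = 1
tau = 49 * 3 * 1
tau = 147 Nm

147 Nm


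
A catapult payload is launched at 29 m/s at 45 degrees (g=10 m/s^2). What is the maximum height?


Given: v0 = 29 m/s, theta = 45 deg, g = 10 m/s^2
sin^2(45) = 1/2
Using H = v0^2 * sin^2(theta) / (2*g)
H = 29^2 * 1/2 / (2*10)
H = 841 * 1/2 / 20
H = 841/2 / 20
H = 841/40 m

841/40 m


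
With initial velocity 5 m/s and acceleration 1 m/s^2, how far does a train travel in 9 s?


Given: v0 = 5 m/s, a = 1 m/s^2, t = 9 s
Using s = v0*t + (1/2)*a*t^2
s = 5*9 + (1/2)*1*9^2
s = 45 + (1/2)*81
s = 45 + 81/2
s = 171/2

171/2 m


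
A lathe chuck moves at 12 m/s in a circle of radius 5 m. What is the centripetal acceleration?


Given: v = 12 m/s, r = 5 m
Using a_c = v^2 / r
a_c = 12^2 / 5
a_c = 144 / 5
a_c = 144/5 m/s^2

144/5 m/s^2


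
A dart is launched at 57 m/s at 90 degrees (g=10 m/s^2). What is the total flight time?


Given: v0 = 57 m/s, theta = 90 deg, g = 10 m/s^2
sin(90) = 1
Using T = 2*v0*sin(theta) / g
T = 2*57*1 / 10
T = 114 / 10
T = 57/5 s

57/5 s


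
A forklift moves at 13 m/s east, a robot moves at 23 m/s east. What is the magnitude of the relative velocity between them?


Given: v_A = 13 m/s east, v_B = 23 m/s east
Both move in the same direction; relative speed = |v_A - v_B|
|13 - 23| = |-10|
= 10 m/s

10 m/s


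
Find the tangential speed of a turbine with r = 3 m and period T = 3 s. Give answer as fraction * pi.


Given: radius r = 3 m, period T = 3 s
Using v = 2*pi*r / T
v = 2*pi*3 / 3
v = 6*pi / 3
v = 2*pi m/s

2*pi m/s


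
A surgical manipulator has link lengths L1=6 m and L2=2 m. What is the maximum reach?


Given: L1 = 6 m, L2 = 2 m
For a 2-link planar arm, max reach = L1 + L2 (fully extended)
Max reach = 6 + 2
Max reach = 8 m

8 m


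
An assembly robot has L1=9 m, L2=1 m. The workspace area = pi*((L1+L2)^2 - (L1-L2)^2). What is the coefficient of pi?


Given: L1 = 9, L2 = 1
(L1+L2)^2 = (10)^2 = 100
(L1-L2)^2 = (8)^2 = 64
Difference = 100 - 64 = 36
This equals 4*L1*L2 = 4*9*1 = 36
Workspace area = 36*pi

36


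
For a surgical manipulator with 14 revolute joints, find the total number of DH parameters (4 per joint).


Given: 14 joints, 4 DH parameters per joint (d, theta, a, alpha)
Total DH parameters = number_of_joints * 4
Total = 14 * 4
Total = 56

56


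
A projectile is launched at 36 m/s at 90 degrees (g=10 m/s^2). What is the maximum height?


Given: v0 = 36 m/s, theta = 90 deg, g = 10 m/s^2
sin^2(90) = 1
Using H = v0^2 * sin^2(theta) / (2*g)
H = 36^2 * 1 / (2*10)
H = 1296 * 1 / 20
H = 1296 / 20
H = 324/5 m

324/5 m


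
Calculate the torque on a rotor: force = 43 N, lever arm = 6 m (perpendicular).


Given: F = 43 N, r = 6 m, angle = 90 deg (perpendicular)
Using tau = F * r * sin(90)
sin(90) = 1
tau = 43 * 6 * 1
tau = 258 Nm

258 Nm


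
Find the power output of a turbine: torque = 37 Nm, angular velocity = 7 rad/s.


Given: tau = 37 Nm, omega = 7 rad/s
Using P = tau * omega
P = 37 * 7
P = 259 W

259 W


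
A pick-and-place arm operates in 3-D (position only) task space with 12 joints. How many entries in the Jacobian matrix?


Given: task space dimension = 3, joints = 12
Jacobian is a 3 x 12 matrix
Total entries = rows * columns
Total = 3 * 12
Total = 36

36


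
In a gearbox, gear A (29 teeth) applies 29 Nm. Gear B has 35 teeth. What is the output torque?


Given: N1 = 29, N2 = 35, T1 = 29 Nm
Using T2/T1 = N2/N1
T2 = T1 * N2 / N1
T2 = 29 * 35 / 29
T2 = 1015 / 29
T2 = 35 Nm

35 Nm


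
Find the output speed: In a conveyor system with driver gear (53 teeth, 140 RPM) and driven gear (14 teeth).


Given: N1 = 53 teeth, w1 = 140 RPM, N2 = 14 teeth
Using N1*w1 = N2*w2
w2 = N1*w1 / N2
w2 = 53*140 / 14
w2 = 7420 / 14
w2 = 530 RPM

530 RPM


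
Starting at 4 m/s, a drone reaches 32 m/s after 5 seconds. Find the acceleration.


Given: initial velocity v0 = 4 m/s, final velocity v = 32 m/s, time t = 5 s
Using a = (v - v0) / t
a = (32 - 4) / 5
a = 28 / 5
a = 28/5 m/s^2

28/5 m/s^2


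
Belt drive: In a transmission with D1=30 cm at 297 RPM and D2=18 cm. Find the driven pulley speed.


Given: D1 = 30 cm, w1 = 297 RPM, D2 = 18 cm
Using D1*w1 = D2*w2
w2 = D1*w1 / D2
w2 = 30*297 / 18
w2 = 8910 / 18
w2 = 495 RPM

495 RPM


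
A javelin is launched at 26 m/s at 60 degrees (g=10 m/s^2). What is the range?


Given: v0 = 26 m/s, theta = 60 deg, g = 10 m/s^2
sin(2*60) = sin(120) = sqrt(3)/2
Using R = v0^2 * sin(2*theta) / g
R = 26^2 * (sqrt(3)/2) / 10
R = 676 * sqrt(3) / 20
R = 169/5*sqrt(3) m

169/5*sqrt(3) m


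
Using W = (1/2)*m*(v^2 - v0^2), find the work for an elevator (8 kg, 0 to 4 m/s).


Given: m = 8 kg, v0 = 0 m/s, v = 4 m/s
Using W = (1/2)*m*(v^2 - v0^2)
v^2 = 4^2 = 16
v0^2 = 0^2 = 0
v^2 - v0^2 = 16 - 0 = 16
W = (1/2)*8*16 = 64 J

64 J


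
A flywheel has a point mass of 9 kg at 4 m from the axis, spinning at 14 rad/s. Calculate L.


Given: m = 9 kg, r = 4 m, omega = 14 rad/s
For a point mass: I = m*r^2
I = 9*4^2 = 9*16 = 144
L = I*omega = 144*14
L = 2016 kg*m^2/s

2016 kg*m^2/s


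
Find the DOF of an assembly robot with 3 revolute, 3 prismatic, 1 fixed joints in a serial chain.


Given: serial robot with 3 revolute, 3 prismatic, 1 fixed joints
DOF contribution per joint type: revolute=1, prismatic=1, spherical=3, fixed=0
DOF = 3*1 + 3*1 + 1*0
DOF = 6

6


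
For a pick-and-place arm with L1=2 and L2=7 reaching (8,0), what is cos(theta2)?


Given: L1 = 2, L2 = 7, target (x, y) = (8, 0)
Using cos(theta2) = (x^2 + y^2 - L1^2 - L2^2) / (2*L1*L2)
x^2 + y^2 = 8^2 + 0 = 64
L1^2 + L2^2 = 4 + 49 = 53
Numerator = 64 - 53 = 11
Denominator = 2*2*7 = 28
cos(theta2) = 11/28 = 11/28

11/28


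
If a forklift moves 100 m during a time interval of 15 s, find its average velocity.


Given: distance d = 100 m, time t = 15 s
Using v = d / t
v = 100 / 15
v = 20/3 m/s

20/3 m/s


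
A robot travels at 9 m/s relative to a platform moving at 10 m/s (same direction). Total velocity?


Given: object velocity = 9 m/s, platform velocity = 10 m/s (same direction)
Using classical velocity addition: v_total = v_object + v_platform
v_total = 9 + 10
v_total = 19 m/s

19 m/s


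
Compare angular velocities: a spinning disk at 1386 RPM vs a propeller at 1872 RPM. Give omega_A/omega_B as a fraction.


Given: RPM_A = 1386, RPM_B = 1872
omega = 2*pi*RPM/60, so omega_A/omega_B = RPM_A / RPM_B
omega_A/omega_B = 1386 / 1872
omega_A/omega_B = 77/104

77/104


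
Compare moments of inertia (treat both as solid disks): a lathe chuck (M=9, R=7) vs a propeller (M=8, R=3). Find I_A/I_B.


Given: M1=9 kg, R1=7 m, M2=8 kg, R2=3 m
For a disk: I = (1/2)*M*R^2, so I_A/I_B = (M1*R1^2)/(M2*R2^2)
M1*R1^2 = 9*49 = 441
M2*R2^2 = 8*9 = 72
I_A/I_B = 441/72 = 49/8

49/8


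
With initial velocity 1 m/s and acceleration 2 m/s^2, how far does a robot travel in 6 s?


Given: v0 = 1 m/s, a = 2 m/s^2, t = 6 s
Using s = v0*t + (1/2)*a*t^2
s = 1*6 + (1/2)*2*6^2
s = 6 + (1/2)*72
s = 6 + 36
s = 42

42 m


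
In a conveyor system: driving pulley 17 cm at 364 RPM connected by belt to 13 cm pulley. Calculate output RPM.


Given: D1 = 17 cm, w1 = 364 RPM, D2 = 13 cm
Using D1*w1 = D2*w2
w2 = D1*w1 / D2
w2 = 17*364 / 13
w2 = 6188 / 13
w2 = 476 RPM

476 RPM


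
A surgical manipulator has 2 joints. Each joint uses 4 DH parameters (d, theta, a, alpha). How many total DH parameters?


Given: 2 joints, 4 DH parameters per joint (d, theta, a, alpha)
Total DH parameters = number_of_joints * 4
Total = 2 * 4
Total = 8

8


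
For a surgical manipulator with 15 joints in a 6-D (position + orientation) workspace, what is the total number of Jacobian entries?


Given: task space dimension = 6, joints = 15
Jacobian is a 6 x 15 matrix
Total entries = rows * columns
Total = 6 * 15
Total = 90

90


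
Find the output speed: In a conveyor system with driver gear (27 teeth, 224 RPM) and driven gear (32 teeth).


Given: N1 = 27 teeth, w1 = 224 RPM, N2 = 32 teeth
Using N1*w1 = N2*w2
w2 = N1*w1 / N2
w2 = 27*224 / 32
w2 = 6048 / 32
w2 = 189 RPM

189 RPM


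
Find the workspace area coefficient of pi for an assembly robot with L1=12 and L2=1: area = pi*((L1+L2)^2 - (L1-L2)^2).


Given: L1 = 12, L2 = 1
(L1+L2)^2 = (13)^2 = 169
(L1-L2)^2 = (11)^2 = 121
Difference = 169 - 121 = 48
This equals 4*L1*L2 = 4*12*1 = 48
Workspace area = 48*pi

48


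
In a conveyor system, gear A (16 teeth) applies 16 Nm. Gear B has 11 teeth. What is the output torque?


Given: N1 = 16, N2 = 11, T1 = 16 Nm
Using T2/T1 = N2/N1
T2 = T1 * N2 / N1
T2 = 16 * 11 / 16
T2 = 176 / 16
T2 = 11 Nm

11 Nm


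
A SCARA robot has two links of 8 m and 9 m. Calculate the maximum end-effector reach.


Given: L1 = 8 m, L2 = 9 m
For a 2-link planar arm, max reach = L1 + L2 (fully extended)
Max reach = 8 + 9
Max reach = 17 m

17 m


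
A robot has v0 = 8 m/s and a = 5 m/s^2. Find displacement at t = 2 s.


Given: v0 = 8 m/s, a = 5 m/s^2, t = 2 s
Using s = v0*t + (1/2)*a*t^2
s = 8*2 + (1/2)*5*2^2
s = 16 + (1/2)*20
s = 16 + 10
s = 26

26 m


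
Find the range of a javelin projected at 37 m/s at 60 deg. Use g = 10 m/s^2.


Given: v0 = 37 m/s, theta = 60 deg, g = 10 m/s^2
sin(2*60) = sin(120) = sqrt(3)/2
Using R = v0^2 * sin(2*theta) / g
R = 37^2 * (sqrt(3)/2) / 10
R = 1369 * sqrt(3) / 20
R = 1369/20*sqrt(3) m

1369/20*sqrt(3) m


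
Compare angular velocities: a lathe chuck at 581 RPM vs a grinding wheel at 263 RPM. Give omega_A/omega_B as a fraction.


Given: RPM_A = 581, RPM_B = 263
omega = 2*pi*RPM/60, so omega_A/omega_B = RPM_A / RPM_B
omega_A/omega_B = 581 / 263
omega_A/omega_B = 581/263

581/263


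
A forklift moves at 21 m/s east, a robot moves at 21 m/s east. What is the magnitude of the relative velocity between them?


Given: v_A = 21 m/s east, v_B = 21 m/s east
Both move in the same direction; relative speed = |v_A - v_B|
|21 - 21| = |0|
= 0 m/s

0 m/s


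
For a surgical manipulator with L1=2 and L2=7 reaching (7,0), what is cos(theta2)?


Given: L1 = 2, L2 = 7, target (x, y) = (7, 0)
Using cos(theta2) = (x^2 + y^2 - L1^2 - L2^2) / (2*L1*L2)
x^2 + y^2 = 7^2 + 0 = 49
L1^2 + L2^2 = 4 + 49 = 53
Numerator = 49 - 53 = -4
Denominator = 2*2*7 = 28
cos(theta2) = -4/28 = -1/7

-1/7


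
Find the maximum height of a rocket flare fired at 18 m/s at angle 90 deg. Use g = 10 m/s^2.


Given: v0 = 18 m/s, theta = 90 deg, g = 10 m/s^2
sin^2(90) = 1
Using H = v0^2 * sin^2(theta) / (2*g)
H = 18^2 * 1 / (2*10)
H = 324 * 1 / 20
H = 324 / 20
H = 81/5 m

81/5 m


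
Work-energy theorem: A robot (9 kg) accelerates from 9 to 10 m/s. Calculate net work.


Given: m = 9 kg, v0 = 9 m/s, v = 10 m/s
Using W = (1/2)*m*(v^2 - v0^2)
v^2 = 10^2 = 100
v0^2 = 9^2 = 81
v^2 - v0^2 = 100 - 81 = 19
W = (1/2)*9*19 = 171/2 J

171/2 J


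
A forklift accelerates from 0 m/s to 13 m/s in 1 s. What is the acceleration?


Given: initial velocity v0 = 0 m/s, final velocity v = 13 m/s, time t = 1 s
Using a = (v - v0) / t
a = (13 - 0) / 1
a = 13 / 1
a = 13 m/s^2

13 m/s^2


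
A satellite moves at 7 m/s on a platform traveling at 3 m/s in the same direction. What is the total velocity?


Given: object velocity = 7 m/s, platform velocity = 3 m/s (same direction)
Using classical velocity addition: v_total = v_object + v_platform
v_total = 7 + 3
v_total = 10 m/s

10 m/s


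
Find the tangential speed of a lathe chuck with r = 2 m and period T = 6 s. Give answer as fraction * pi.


Given: radius r = 2 m, period T = 6 s
Using v = 2*pi*r / T
v = 2*pi*2 / 6
v = 4*pi / 6
v = 2/3*pi m/s

2/3*pi m/s


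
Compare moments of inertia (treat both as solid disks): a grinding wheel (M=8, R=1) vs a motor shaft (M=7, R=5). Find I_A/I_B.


Given: M1=8 kg, R1=1 m, M2=7 kg, R2=5 m
For a disk: I = (1/2)*M*R^2, so I_A/I_B = (M1*R1^2)/(M2*R2^2)
M1*R1^2 = 8*1 = 8
M2*R2^2 = 7*25 = 175
I_A/I_B = 8/175 = 8/175

8/175


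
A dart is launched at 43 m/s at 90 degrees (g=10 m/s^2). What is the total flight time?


Given: v0 = 43 m/s, theta = 90 deg, g = 10 m/s^2
sin(90) = 1
Using T = 2*v0*sin(theta) / g
T = 2*43*1 / 10
T = 86 / 10
T = 43/5 s

43/5 s


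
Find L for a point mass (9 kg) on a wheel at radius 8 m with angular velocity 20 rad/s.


Given: m = 9 kg, r = 8 m, omega = 20 rad/s
For a point mass: I = m*r^2
I = 9*8^2 = 9*64 = 576
L = I*omega = 576*20
L = 11520 kg*m^2/s

11520 kg*m^2/s


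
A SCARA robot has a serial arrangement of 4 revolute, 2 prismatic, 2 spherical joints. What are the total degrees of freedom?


Given: serial robot with 4 revolute, 2 prismatic, 2 spherical joints
DOF contribution per joint type: revolute=1, prismatic=1, spherical=3, fixed=0
DOF = 4*1 + 2*1 + 2*3
DOF = 12

12


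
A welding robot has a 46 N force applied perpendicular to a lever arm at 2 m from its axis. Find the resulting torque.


Given: F = 46 N, r = 2 m, angle = 90 deg (perpendicular)
Using tau = F * r * sin(90)
sin(90) = 1
tau = 46 * 2 * 1
tau = 92 Nm

92 Nm


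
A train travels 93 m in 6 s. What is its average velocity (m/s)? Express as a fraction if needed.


Given: distance d = 93 m, time t = 6 s
Using v = d / t
v = 93 / 6
v = 31/2 m/s

31/2 m/s


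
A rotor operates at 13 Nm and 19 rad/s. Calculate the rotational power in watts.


Given: tau = 13 Nm, omega = 19 rad/s
Using P = tau * omega
P = 13 * 19
P = 247 W

247 W


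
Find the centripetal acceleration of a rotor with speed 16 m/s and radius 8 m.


Given: v = 16 m/s, r = 8 m
Using a_c = v^2 / r
a_c = 16^2 / 8
a_c = 256 / 8
a_c = 32 m/s^2

32 m/s^2


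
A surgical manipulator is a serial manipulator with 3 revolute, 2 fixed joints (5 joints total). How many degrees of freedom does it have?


Given: serial robot with 3 revolute, 2 fixed joints
DOF contribution per joint type: revolute=1, prismatic=1, spherical=3, fixed=0
DOF = 3*1 + 2*0
DOF = 3

3


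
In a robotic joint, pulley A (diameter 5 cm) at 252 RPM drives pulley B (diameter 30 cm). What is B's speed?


Given: D1 = 5 cm, w1 = 252 RPM, D2 = 30 cm
Using D1*w1 = D2*w2
w2 = D1*w1 / D2
w2 = 5*252 / 30
w2 = 1260 / 30
w2 = 42 RPM

42 RPM


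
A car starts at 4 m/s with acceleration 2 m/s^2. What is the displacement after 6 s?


Given: v0 = 4 m/s, a = 2 m/s^2, t = 6 s
Using s = v0*t + (1/2)*a*t^2
s = 4*6 + (1/2)*2*6^2
s = 24 + (1/2)*72
s = 24 + 36
s = 60

60 m


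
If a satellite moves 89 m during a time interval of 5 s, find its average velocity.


Given: distance d = 89 m, time t = 5 s
Using v = d / t
v = 89 / 5
v = 89/5 m/s

89/5 m/s


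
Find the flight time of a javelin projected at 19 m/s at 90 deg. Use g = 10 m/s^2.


Given: v0 = 19 m/s, theta = 90 deg, g = 10 m/s^2
sin(90) = 1
Using T = 2*v0*sin(theta) / g
T = 2*19*1 / 10
T = 38 / 10
T = 19/5 s

19/5 s


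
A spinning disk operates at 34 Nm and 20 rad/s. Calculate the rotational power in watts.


Given: tau = 34 Nm, omega = 20 rad/s
Using P = tau * omega
P = 34 * 20
P = 680 W

680 W


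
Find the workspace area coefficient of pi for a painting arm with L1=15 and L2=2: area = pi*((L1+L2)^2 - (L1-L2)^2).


Given: L1 = 15, L2 = 2
(L1+L2)^2 = (17)^2 = 289
(L1-L2)^2 = (13)^2 = 169
Difference = 289 - 169 = 120
This equals 4*L1*L2 = 4*15*2 = 120
Workspace area = 120*pi

120


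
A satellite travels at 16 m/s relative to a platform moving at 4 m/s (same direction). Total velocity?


Given: object velocity = 16 m/s, platform velocity = 4 m/s (same direction)
Using classical velocity addition: v_total = v_object + v_platform
v_total = 16 + 4
v_total = 20 m/s

20 m/s


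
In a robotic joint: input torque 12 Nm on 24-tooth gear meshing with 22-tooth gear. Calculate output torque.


Given: N1 = 24, N2 = 22, T1 = 12 Nm
Using T2/T1 = N2/N1
T2 = T1 * N2 / N1
T2 = 12 * 22 / 24
T2 = 264 / 24
T2 = 11 Nm

11 Nm


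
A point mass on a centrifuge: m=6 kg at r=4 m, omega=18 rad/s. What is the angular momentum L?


Given: m = 6 kg, r = 4 m, omega = 18 rad/s
For a point mass: I = m*r^2
I = 6*4^2 = 6*16 = 96
L = I*omega = 96*18
L = 1728 kg*m^2/s

1728 kg*m^2/s


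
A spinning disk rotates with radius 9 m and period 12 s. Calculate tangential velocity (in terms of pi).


Given: radius r = 9 m, period T = 12 s
Using v = 2*pi*r / T
v = 2*pi*9 / 12
v = 18*pi / 12
v = 3/2*pi m/s

3/2*pi m/s


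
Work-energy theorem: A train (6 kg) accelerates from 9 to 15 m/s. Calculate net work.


Given: m = 6 kg, v0 = 9 m/s, v = 15 m/s
Using W = (1/2)*m*(v^2 - v0^2)
v^2 = 15^2 = 225
v0^2 = 9^2 = 81
v^2 - v0^2 = 225 - 81 = 144
W = (1/2)*6*144 = 432 J

432 J


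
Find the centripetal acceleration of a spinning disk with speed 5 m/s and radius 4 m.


Given: v = 5 m/s, r = 4 m
Using a_c = v^2 / r
a_c = 5^2 / 4
a_c = 25 / 4
a_c = 25/4 m/s^2

25/4 m/s^2


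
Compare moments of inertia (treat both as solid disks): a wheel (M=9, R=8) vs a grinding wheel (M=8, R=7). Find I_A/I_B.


Given: M1=9 kg, R1=8 m, M2=8 kg, R2=7 m
For a disk: I = (1/2)*M*R^2, so I_A/I_B = (M1*R1^2)/(M2*R2^2)
M1*R1^2 = 9*64 = 576
M2*R2^2 = 8*49 = 392
I_A/I_B = 576/392 = 72/49

72/49


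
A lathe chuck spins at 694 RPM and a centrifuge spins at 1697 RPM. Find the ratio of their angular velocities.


Given: RPM_A = 694, RPM_B = 1697
omega = 2*pi*RPM/60, so omega_A/omega_B = RPM_A / RPM_B
omega_A/omega_B = 694 / 1697
omega_A/omega_B = 694/1697

694/1697


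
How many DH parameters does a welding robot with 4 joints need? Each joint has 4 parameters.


Given: 4 joints, 4 DH parameters per joint (d, theta, a, alpha)
Total DH parameters = number_of_joints * 4
Total = 4 * 4
Total = 16

16


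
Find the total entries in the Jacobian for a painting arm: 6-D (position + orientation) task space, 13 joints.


Given: task space dimension = 6, joints = 13
Jacobian is a 6 x 13 matrix
Total entries = rows * columns
Total = 6 * 13
Total = 78

78


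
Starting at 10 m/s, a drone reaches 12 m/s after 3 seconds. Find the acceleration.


Given: initial velocity v0 = 10 m/s, final velocity v = 12 m/s, time t = 3 s
Using a = (v - v0) / t
a = (12 - 10) / 3
a = 2 / 3
a = 2/3 m/s^2

2/3 m/s^2


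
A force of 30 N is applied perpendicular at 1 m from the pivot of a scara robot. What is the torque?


Given: F = 30 N, r = 1 m, angle = 90 deg (perpendicular)
Using tau = F * r * sin(90)
sin(90) = 1
tau = 30 * 1 * 1
tau = 30 Nm

30 Nm


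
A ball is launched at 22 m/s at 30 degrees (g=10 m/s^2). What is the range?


Given: v0 = 22 m/s, theta = 30 deg, g = 10 m/s^2
sin(2*30) = sin(60) = sqrt(3)/2
Using R = v0^2 * sin(2*theta) / g
R = 22^2 * (sqrt(3)/2) / 10
R = 484 * sqrt(3) / 20
R = 121/5*sqrt(3) m

121/5*sqrt(3) m


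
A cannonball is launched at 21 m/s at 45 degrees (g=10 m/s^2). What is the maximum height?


Given: v0 = 21 m/s, theta = 45 deg, g = 10 m/s^2
sin^2(45) = 1/2
Using H = v0^2 * sin^2(theta) / (2*g)
H = 21^2 * 1/2 / (2*10)
H = 441 * 1/2 / 20
H = 441/2 / 20
H = 441/40 m

441/40 m


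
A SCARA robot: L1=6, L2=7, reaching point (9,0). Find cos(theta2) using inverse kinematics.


Given: L1 = 6, L2 = 7, target (x, y) = (9, 0)
Using cos(theta2) = (x^2 + y^2 - L1^2 - L2^2) / (2*L1*L2)
x^2 + y^2 = 9^2 + 0 = 81
L1^2 + L2^2 = 36 + 49 = 85
Numerator = 81 - 85 = -4
Denominator = 2*6*7 = 84
cos(theta2) = -4/84 = -1/21

-1/21


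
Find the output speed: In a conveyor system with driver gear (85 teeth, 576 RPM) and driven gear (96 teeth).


Given: N1 = 85 teeth, w1 = 576 RPM, N2 = 96 teeth
Using N1*w1 = N2*w2
w2 = N1*w1 / N2
w2 = 85*576 / 96
w2 = 48960 / 96
w2 = 510 RPM

510 RPM


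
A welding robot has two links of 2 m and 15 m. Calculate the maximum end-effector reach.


Given: L1 = 2 m, L2 = 15 m
For a 2-link planar arm, max reach = L1 + L2 (fully extended)
Max reach = 2 + 15
Max reach = 17 m

17 m


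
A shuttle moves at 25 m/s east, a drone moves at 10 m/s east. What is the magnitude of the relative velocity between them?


Given: v_A = 25 m/s east, v_B = 10 m/s east
Both move in the same direction; relative speed = |v_A - v_B|
|25 - 10| = |15|
= 15 m/s

15 m/s


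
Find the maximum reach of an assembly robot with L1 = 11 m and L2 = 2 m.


Given: L1 = 11 m, L2 = 2 m
For a 2-link planar arm, max reach = L1 + L2 (fully extended)
Max reach = 11 + 2
Max reach = 13 m

13 m


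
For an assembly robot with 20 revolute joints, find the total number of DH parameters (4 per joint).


Given: 20 joints, 4 DH parameters per joint (d, theta, a, alpha)
Total DH parameters = number_of_joints * 4
Total = 20 * 4
Total = 80

80


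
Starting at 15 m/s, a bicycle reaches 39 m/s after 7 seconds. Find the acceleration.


Given: initial velocity v0 = 15 m/s, final velocity v = 39 m/s, time t = 7 s
Using a = (v - v0) / t
a = (39 - 15) / 7
a = 24 / 7
a = 24/7 m/s^2

24/7 m/s^2
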